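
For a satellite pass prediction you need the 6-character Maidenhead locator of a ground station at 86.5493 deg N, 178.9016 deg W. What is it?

Offset from 180°W / 90°S: lon 1.0984°, lat 176.5493°.
Field (20°×10°, letters A–R): 1.0984/20 → 0 → A, 176.5493/10 → 17 → R; chars AR.
Square (2°×1°, digits 0–9): 1.0984/2 → 0, 6.5493/1 → 6; chars 06.
Subsquare (5′×2.5′, letters a–x): 1.0984/0.0833333 → 13 → n, 0.5493/0.0416667 → 13 → n; chars nn.

AR06nn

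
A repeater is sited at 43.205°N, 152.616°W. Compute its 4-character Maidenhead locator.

BN33

Offset from 180°W / 90°S: lon 27.38°, lat 133.20°.
Field: lon ⌊27.38/20⌋ = 1 → B; lat ⌊133.20/10⌋ = 13 → N.
Square: lon ⌊7.38/2⌋ = 3; lat ⌊3.20/1⌋ = 3.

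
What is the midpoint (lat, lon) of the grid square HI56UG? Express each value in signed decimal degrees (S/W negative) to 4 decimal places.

-3.7292, -28.2917

Field H=7, I=8: +7·20° lon, +8·10° lat → SW at lon -40°, lat -10°.
Square 5, 6: +5·2° lon, +6·1° lat → SW at lon -30°, lat -4°.
Subsquare u=20, g=6: +20·0.0833333° lon, +6·0.0416667° lat → SW at lon -28.3333°, lat -3.75°.
Cell spans 0.0833333° lon × 0.0416667° lat. Centre is SW corner plus half of each.
latitude -3.7292, longitude -28.2917.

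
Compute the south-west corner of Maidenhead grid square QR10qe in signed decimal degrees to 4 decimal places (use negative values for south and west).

80.1667, 143.3333

Field Q=16, R=17: +16·20° lon, +17·10° lat → SW at lon 140°, lat 80°.
Square 1, 0: +1·2° lon, +0·1° lat → SW at lon 142°, lat 80°.
Subsquare q=16, e=4: +16·0.0833333° lon, +4·0.0416667° lat → SW at lon 143.333°, lat 80.1667°.
latitude 80.1667, longitude 143.3333.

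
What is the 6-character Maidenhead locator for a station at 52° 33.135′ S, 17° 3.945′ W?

Shift to the Maidenhead origin (180°W, 90°S): lon 162.9342, lat 37.4477.
Field: lon ⌊162.9342/20⌋ = 8 → I; lat ⌊37.4477/10⌋ = 3 → D.
Square: lon ⌊2.9342/2⌋ = 1; lat ⌊7.4477/1⌋ = 7.
Subsquare: lon ⌊0.9342/0.0833333⌋ = 11 → l; lat ⌊0.4477/0.0416667⌋ = 10 → k.

ID17lk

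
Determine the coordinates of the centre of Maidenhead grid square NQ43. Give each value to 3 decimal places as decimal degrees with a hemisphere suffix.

Field N=13, Q=16: +13·20° lon, +16·10° lat → SW at lon 80°, lat 70°.
Square 4, 3: +4·2° lon, +3·1° lat → SW at lon 88°, lat 73°.
Cell spans 2° lon × 1° lat. Centre is SW corner plus half of each.
latitude 73.500° N, longitude 89.000° E.

73.500° N, 89.000° E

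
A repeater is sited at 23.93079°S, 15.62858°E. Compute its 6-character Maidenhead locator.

JG76tb

Offset from 180°W / 90°S: lon 195.6286°, lat 66.0692°.
Field (20°×10°, letters A–R): lon ⌊195.6286/20⌋ = 9 → J; lat ⌊66.0692/10⌋ = 6 → G.
Square (2°×1°, digits 0–9): lon ⌊15.6286/2⌋ = 7; lat ⌊6.0692/1⌋ = 6.
Subsquare (5′×2.5′, letters a–x): lon ⌊1.6286/0.0833333⌋ = 19 → t; lat ⌊0.0692/0.0416667⌋ = 1 → b.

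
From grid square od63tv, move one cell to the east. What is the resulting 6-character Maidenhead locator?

Longitude subsquare t = 19; +1 → 20 = u.
The latitude characters are unchanged.

OD63uv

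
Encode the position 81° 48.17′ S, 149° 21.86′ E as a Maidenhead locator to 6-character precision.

QA48qe

Offset from 180°W / 90°S: lon 329.3643°, lat 8.1972°.
Field: lon ⌊329.3643/20⌋ = 16 → Q; lat ⌊8.1972/10⌋ = 0 → A.
Square: lon ⌊9.3643/2⌋ = 4; lat ⌊8.1972/1⌋ = 8.
Subsquare: lon ⌊1.3643/0.0833333⌋ = 16 → q; lat ⌊0.1972/0.0416667⌋ = 4 → e.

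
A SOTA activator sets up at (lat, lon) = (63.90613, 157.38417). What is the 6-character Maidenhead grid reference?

QP83qv

Add 180° to longitude and 90° to latitude: 337.3842, 153.9061.
Field: 337.3842/20 → 16 → Q, 153.9061/10 → 15 → P; chars QP.
Square: 17.3842/2 → 8, 3.9061/1 → 3; chars 83.
Subsquare: 1.3842/0.0833333 → 16 → q, 0.9061/0.0416667 → 21 → v; chars qv.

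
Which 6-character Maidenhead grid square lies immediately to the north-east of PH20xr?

PH30as

Longitude subsquare x = 23; +1 → 24, wraps to 0 = a, carry into square.
Longitude square 2; +1 → 3.
Latitude subsquare r = 17; +1 → 18 = s.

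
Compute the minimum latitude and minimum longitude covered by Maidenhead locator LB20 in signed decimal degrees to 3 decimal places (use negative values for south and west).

Field L=11, B=1: +11·20° lon, +1·10° lat → SW at lon 40°, lat -80°.
Square 2, 0: +2·2° lon, +0·1° lat → SW at lon 44°, lat -80°.
latitude -80.000, longitude 44.000.

-80.000, 44.000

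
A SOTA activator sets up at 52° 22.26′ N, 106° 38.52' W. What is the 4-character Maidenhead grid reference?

DO62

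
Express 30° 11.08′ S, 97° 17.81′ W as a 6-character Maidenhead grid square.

EF19it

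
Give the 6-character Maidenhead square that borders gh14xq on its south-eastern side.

GH24ap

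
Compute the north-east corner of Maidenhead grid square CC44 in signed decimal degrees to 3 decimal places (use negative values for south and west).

-65.000, -130.000

Field C=2, C=2: +2·20° lon, +2·10° lat → SW at lon -140°, lat -70°.
Square 4, 4: +4·2° lon, +4·1° lat → SW at lon -132°, lat -66°.
Cell spans 2° lon × 1° lat. NE corner is SW corner plus one full cell.
latitude -65.000, longitude -130.000.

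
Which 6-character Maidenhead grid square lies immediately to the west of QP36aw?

Longitude subsquare a = 0; −1 → -1, wraps to 23 = x, carry into square.
Longitude square 3; −1 → 2.
The latitude characters are unchanged.

QP26xw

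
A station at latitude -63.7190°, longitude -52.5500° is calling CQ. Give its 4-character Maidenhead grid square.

GC36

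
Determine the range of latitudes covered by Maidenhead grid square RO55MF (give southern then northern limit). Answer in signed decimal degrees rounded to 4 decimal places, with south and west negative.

55.2083, 55.2500

Field R=17, O=14: +17·20° lon, +14·10° lat → SW at lon 160°, lat 50°.
Square 5, 5: +5·2° lon, +5·1° lat → SW at lon 170°, lat 55°.
Subsquare m=12, f=5: +12·0.0833333° lon, +5·0.0416667° lat → SW at lon 171°, lat 55.2083°.
Cell spans 0.0833333° lon × 0.0416667° lat.
south 55.2083, north 55.2500.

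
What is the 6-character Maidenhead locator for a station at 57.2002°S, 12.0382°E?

JD62at

Add 180° to longitude and 90° to latitude: 192.0382, 32.7998.
Field: lon ⌊192.0382/20⌋ = 9 → J; lat ⌊32.7998/10⌋ = 3 → D.
Square: lon ⌊12.0382/2⌋ = 6; lat ⌊2.7998/1⌋ = 2.
Subsquare: lon ⌊0.0382/0.0833333⌋ = 0 → a; lat ⌊0.7998/0.0416667⌋ = 19 → t.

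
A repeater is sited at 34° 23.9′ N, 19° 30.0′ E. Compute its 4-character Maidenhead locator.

Shift to the Maidenhead origin (180°W, 90°S): lon 199.50, lat 124.40.
Field (20°×10°, letters A–R): 199.50/20 → 9 → J, 124.40/10 → 12 → M; chars JM.
Square (2°×1°, digits 0–9): 19.50/2 → 9, 4.40/1 → 4; chars 94.

JM94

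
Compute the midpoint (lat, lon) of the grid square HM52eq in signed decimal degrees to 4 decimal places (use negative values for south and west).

Field H=7, M=12: +7·20° lon, +12·10° lat → SW at lon -40°, lat 30°.
Square 5, 2: +5·2° lon, +2·1° lat → SW at lon -30°, lat 32°.
Subsquare e=4, q=16: +4·0.0833333° lon, +16·0.0416667° lat → SW at lon -29.6667°, lat 32.6667°.
Cell spans 0.0833333° lon × 0.0416667° lat. Centre is SW corner plus half of each.
latitude 32.6875, longitude -29.6250.

32.6875, -29.6250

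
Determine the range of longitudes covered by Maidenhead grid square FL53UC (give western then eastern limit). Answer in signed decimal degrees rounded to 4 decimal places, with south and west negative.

Field F=5, L=11: +5·20° lon, +11·10° lat → SW at lon -80°, lat 20°.
Square 5, 3: +5·2° lon, +3·1° lat → SW at lon -70°, lat 23°.
Subsquare u=20, c=2: +20·0.0833333° lon, +2·0.0416667° lat → SW at lon -68.3333°, lat 23.0833°.
Cell spans 0.0833333° lon × 0.0416667° lat.
west -68.3333, east -68.2500.

-68.3333, -68.2500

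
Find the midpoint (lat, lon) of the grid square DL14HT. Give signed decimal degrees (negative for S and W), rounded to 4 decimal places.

24.8125, -117.3750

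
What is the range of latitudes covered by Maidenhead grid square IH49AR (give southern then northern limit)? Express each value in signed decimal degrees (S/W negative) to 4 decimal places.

-10.2917, -10.2500

Field I=8, H=7: +8·20° lon, +7·10° lat → SW at lon -20°, lat -20°.
Square 4, 9: +4·2° lon, +9·1° lat → SW at lon -12°, lat -11°.
Subsquare a=0, r=17: +0·0.0833333° lon, +17·0.0416667° lat → SW at lon -12°, lat -10.2917°.
Cell spans 0.0833333° lon × 0.0416667° lat.
south -10.2917, north -10.2500.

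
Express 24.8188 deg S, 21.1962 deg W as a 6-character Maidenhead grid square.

HG95je

Shift to the Maidenhead origin (180°W, 90°S): lon 158.8038, lat 65.1812.
Field: 158.8038/20 → 7 → H, 65.1812/10 → 6 → G; chars HG.
Square: 18.8038/2 → 9, 5.1812/1 → 5; chars 95.
Subsquare: 0.8038/0.0833333 → 9 → j, 0.1812/0.0416667 → 4 → e; chars je.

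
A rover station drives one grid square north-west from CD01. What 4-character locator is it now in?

BD92

Longitude square 0; −1 → -1, wraps to 9, carry into field.
Longitude field C = 2; −1 → 1 = B.
Latitude square 1; +1 → 2.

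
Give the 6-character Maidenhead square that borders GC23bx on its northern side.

GC24ba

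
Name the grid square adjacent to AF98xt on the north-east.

BF08au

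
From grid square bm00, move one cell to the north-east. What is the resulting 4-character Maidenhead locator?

BM11

Longitude square 0; +1 → 1.
Latitude square 0; +1 → 1.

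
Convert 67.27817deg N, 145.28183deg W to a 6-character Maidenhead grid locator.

Add 180° to longitude and 90° to latitude: 34.7182, 157.2782.
Field: lon ⌊34.7182/20⌋ = 1 → B; lat ⌊157.2782/10⌋ = 15 → P.
Square: lon ⌊14.7182/2⌋ = 7; lat ⌊7.2782/1⌋ = 7.
Subsquare: lon ⌊0.7182/0.0833333⌋ = 8 → i; lat ⌊0.2782/0.0416667⌋ = 6 → g.

BP77ig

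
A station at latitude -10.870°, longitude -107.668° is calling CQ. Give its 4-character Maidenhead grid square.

Offset from 180°W / 90°S: lon 72.33°, lat 79.13°.
Field: 72.33/20 → 3 → D, 79.13/10 → 7 → H; chars DH.
Square: 12.33/2 → 6, 9.13/1 → 9; chars 69.

DH69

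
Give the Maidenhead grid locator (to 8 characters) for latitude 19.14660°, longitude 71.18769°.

Add 180° to longitude and 90° to latitude: 251.18769, 109.14660.
Field: 251.18769/20 → 12 → M, 109.14660/10 → 10 → K; chars MK.
Square: 11.18769/2 → 5, 9.14660/1 → 9; chars 59.
Subsquare: 1.18769/0.0833333 → 14 → o, 0.14660/0.0416667 → 3 → d; chars od.
Extended square: 0.02102/0.00833333 → 2, 0.02160/0.00416667 → 5; chars 25.

MK59od25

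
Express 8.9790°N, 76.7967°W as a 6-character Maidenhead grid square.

Shift to the Maidenhead origin (180°W, 90°S): lon 103.2033, lat 98.9790.
Field: 103.2033/20 → 5 → F, 98.9790/10 → 9 → J; chars FJ.
Square: 3.2033/2 → 1, 8.9790/1 → 8; chars 18.
Subsquare: 1.2033/0.0833333 → 14 → o, 0.9790/0.0416667 → 23 → x; chars ox.

FJ18ox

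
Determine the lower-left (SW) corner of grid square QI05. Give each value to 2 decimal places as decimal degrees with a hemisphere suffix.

Field Q=16, I=8: +16·20° lon, +8·10° lat → SW at lon 140°, lat -10°.
Square 0, 5: +0·2° lon, +5·1° lat → SW at lon 140°, lat -5°.
latitude 5.00° S, longitude 140.00° E.

5.00° S, 140.00° E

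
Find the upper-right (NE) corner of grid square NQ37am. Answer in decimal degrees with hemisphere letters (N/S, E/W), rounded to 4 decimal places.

Field N=13, Q=16: +13·20° lon, +16·10° lat → SW at lon 80°, lat 70°.
Square 3, 7: +3·2° lon, +7·1° lat → SW at lon 86°, lat 77°.
Subsquare a=0, m=12: +0·0.0833333° lon, +12·0.0416667° lat → SW at lon 86°, lat 77.5°.
Cell spans 0.0833333° lon × 0.0416667° lat. NE corner is SW corner plus one full cell.
latitude 77.5417° N, longitude 86.0833° E.

77.5417° N, 86.0833° E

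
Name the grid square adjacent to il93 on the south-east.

Longitude square 9; +1 → 10, wraps to 0, carry into field.
Longitude field I = 8; +1 → 9 = J.
Latitude square 3; −1 → 2.

JL02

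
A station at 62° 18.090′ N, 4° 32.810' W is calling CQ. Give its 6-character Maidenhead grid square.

IP72rh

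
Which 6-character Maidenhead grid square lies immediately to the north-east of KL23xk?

KL33al

Longitude subsquare x = 23; +1 → 24, wraps to 0 = a, carry into square.
Longitude square 2; +1 → 3.
Latitude subsquare k = 10; +1 → 11 = l.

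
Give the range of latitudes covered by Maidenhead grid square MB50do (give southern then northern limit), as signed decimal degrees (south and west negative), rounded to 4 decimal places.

-79.4167, -79.3750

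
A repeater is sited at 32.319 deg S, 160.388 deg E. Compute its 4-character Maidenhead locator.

RF07

Offset from 180°W / 90°S: lon 340.39°, lat 57.68°.
Field (20°×10°, letters A–R): lon ⌊340.39/20⌋ = 17 → R; lat ⌊57.68/10⌋ = 5 → F.
Square (2°×1°, digits 0–9): lon ⌊0.39/2⌋ = 0; lat ⌊7.68/1⌋ = 7.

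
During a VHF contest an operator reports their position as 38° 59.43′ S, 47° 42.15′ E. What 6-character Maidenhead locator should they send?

Shift to the Maidenhead origin (180°W, 90°S): lon 227.7025, lat 51.0095.
Field (20°×10°, letters A–R): 227.7025/20 → 11 → L, 51.0095/10 → 5 → F; chars LF.
Square (2°×1°, digits 0–9): 7.7025/2 → 3, 1.0095/1 → 1; chars 31.
Subsquare (5′×2.5′, letters a–x): 1.7025/0.0833333 → 20 → u, 0.0095/0.0416667 → 0 → a; chars ua.

LF31ua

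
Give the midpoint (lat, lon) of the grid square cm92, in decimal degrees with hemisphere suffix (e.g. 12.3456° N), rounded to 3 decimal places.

Field C=2, M=12: +2·20° lon, +12·10° lat → SW at lon -140°, lat 30°.
Square 9, 2: +9·2° lon, +2·1° lat → SW at lon -122°, lat 32°.
Cell spans 2° lon × 1° lat. Centre is SW corner plus half of each.
latitude 32.500° N, longitude 121.000° W.

32.500° N, 121.000° W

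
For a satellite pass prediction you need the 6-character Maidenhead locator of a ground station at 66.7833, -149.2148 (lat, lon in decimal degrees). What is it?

Offset from 180°W / 90°S: lon 30.7852°, lat 156.7833°.
Field: 30.7852/20 → 1 → B, 156.7833/10 → 15 → P; chars BP.
Square: 10.7852/2 → 5, 6.7833/1 → 6; chars 56.
Subsquare: 0.7852/0.0833333 → 9 → j, 0.7833/0.0416667 → 18 → s; chars js.

BP56js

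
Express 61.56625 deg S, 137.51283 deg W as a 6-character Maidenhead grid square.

Shift to the Maidenhead origin (180°W, 90°S): lon 42.4872, lat 28.4338.
Field (20°×10°, letters A–R): 42.4872/20 → 2 → C, 28.4338/10 → 2 → C; chars CC.
Square (2°×1°, digits 0–9): 2.4872/2 → 1, 8.4338/1 → 8; chars 18.
Subsquare (5′×2.5′, letters a–x): 0.4872/0.0833333 → 5 → f, 0.4338/0.0416667 → 10 → k; chars fk.

CC18fk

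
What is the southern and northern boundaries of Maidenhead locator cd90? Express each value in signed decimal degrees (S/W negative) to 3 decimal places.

-60.000, -59.000

Field C=2, D=3: +2·20° lon, +3·10° lat → SW at lon -140°, lat -60°.
Square 9, 0: +9·2° lon, +0·1° lat → SW at lon -122°, lat -60°.
Cell spans 2° lon × 1° lat.
south -60.000, north -59.000.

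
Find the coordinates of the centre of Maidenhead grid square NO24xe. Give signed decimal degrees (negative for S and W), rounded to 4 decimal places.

54.1875, 85.9583

Field N=13, O=14: +13·20° lon, +14·10° lat → SW at lon 80°, lat 50°.
Square 2, 4: +2·2° lon, +4·1° lat → SW at lon 84°, lat 54°.
Subsquare x=23, e=4: +23·0.0833333° lon, +4·0.0416667° lat → SW at lon 85.9167°, lat 54.1667°.
Cell spans 0.0833333° lon × 0.0416667° lat. Centre is SW corner plus half of each.
latitude 54.1875, longitude 85.9583.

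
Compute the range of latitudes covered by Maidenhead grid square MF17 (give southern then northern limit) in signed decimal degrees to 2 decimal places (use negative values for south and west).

Field M=12, F=5: +12·20° lon, +5·10° lat → SW at lon 60°, lat -40°.
Square 1, 7: +1·2° lon, +7·1° lat → SW at lon 62°, lat -33°.
Cell spans 2° lon × 1° lat.
south -33.00, north -32.00.

-33.00, -32.00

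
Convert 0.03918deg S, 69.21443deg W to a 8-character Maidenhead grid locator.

Shift to the Maidenhead origin (180°W, 90°S): lon 110.78557, lat 89.96082.
Field (20°×10°, letters A–R): 110.78557/20 → 5 → F, 89.96082/10 → 8 → I; chars FI.
Square (2°×1°, digits 0–9): 10.78557/2 → 5, 9.96082/1 → 9; chars 59.
Subsquare (5′×2.5′, letters a–x): 0.78557/0.0833333 → 9 → j, 0.96082/0.0416667 → 23 → x; chars jx.
Extended square (30″×15″, digits 0–9): 0.03557/0.00833333 → 4, 0.00249/0.00416667 → 0; chars 40.

FI59jx40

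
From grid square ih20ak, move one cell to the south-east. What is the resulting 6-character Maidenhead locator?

IH20bj

Longitude subsquare a = 0; +1 → 1 = b.
Latitude subsquare k = 10; −1 → 9 = j.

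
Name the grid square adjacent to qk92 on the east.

RK02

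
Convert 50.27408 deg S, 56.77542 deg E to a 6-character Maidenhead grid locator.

LD89jr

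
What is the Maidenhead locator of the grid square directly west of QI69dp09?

QI69cp99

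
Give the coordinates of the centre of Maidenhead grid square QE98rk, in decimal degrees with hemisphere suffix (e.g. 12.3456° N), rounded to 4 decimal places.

Field Q=16, E=4: +16·20° lon, +4·10° lat → SW at lon 140°, lat -50°.
Square 9, 8: +9·2° lon, +8·1° lat → SW at lon 158°, lat -42°.
Subsquare r=17, k=10: +17·0.0833333° lon, +10·0.0416667° lat → SW at lon 159.417°, lat -41.5833°.
Cell spans 0.0833333° lon × 0.0416667° lat. Centre is SW corner plus half of each.
latitude 41.5625° S, longitude 159.4583° E.

41.5625° S, 159.4583° E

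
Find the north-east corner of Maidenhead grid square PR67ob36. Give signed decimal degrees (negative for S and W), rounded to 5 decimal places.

Field P=15, R=17: +15·20° lon, +17·10° lat → SW at lon 120°, lat 80°.
Square 6, 7: +6·2° lon, +7·1° lat → SW at lon 132°, lat 87°.
Subsquare o=14, b=1: +14·0.0833333° lon, +1·0.0416667° lat → SW at lon 133.167°, lat 87.0417°.
Extended square 3, 6: +3·0.00833333° lon, +6·0.00416667° lat → SW at lon 133.192°, lat 87.0667°.
Cell spans 0.00833333° lon × 0.00416667° lat. NE corner is SW corner plus one full cell.
latitude 87.07083, longitude 133.20000.

87.07083, 133.20000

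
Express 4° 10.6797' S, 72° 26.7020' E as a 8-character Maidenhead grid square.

Offset from 180°W / 90°S: lon 252.44503°, lat 85.82201°.
Field (20°×10°, letters A–R): lon ⌊252.44503/20⌋ = 12 → M; lat ⌊85.82201/10⌋ = 8 → I.
Square (2°×1°, digits 0–9): lon ⌊12.44503/2⌋ = 6; lat ⌊5.82201/1⌋ = 5.
Subsquare (5′×2.5′, letters a–x): lon ⌊0.44503/0.0833333⌋ = 5 → f; lat ⌊0.82201/0.0416667⌋ = 19 → t.
Extended square (30″×15″, digits 0–9): lon ⌊0.02837/0.00833333⌋ = 3; lat ⌊0.03034/0.00416667⌋ = 7.

MI65ft37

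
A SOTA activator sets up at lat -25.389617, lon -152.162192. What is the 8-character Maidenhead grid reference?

BG34wo06

Shift to the Maidenhead origin (180°W, 90°S): lon 27.83781, lat 64.61038.
Field (20°×10°, letters A–R): 27.83781/20 → 1 → B, 64.61038/10 → 6 → G; chars BG.
Square (2°×1°, digits 0–9): 7.83781/2 → 3, 4.61038/1 → 4; chars 34.
Subsquare (5′×2.5′, letters a–x): 1.83781/0.0833333 → 22 → w, 0.61038/0.0416667 → 14 → o; chars wo.
Extended square (30″×15″, digits 0–9): 0.00447/0.00833333 → 0, 0.02705/0.00416667 → 6; chars 06.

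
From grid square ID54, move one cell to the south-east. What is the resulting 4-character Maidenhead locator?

ID63

Longitude square 5; +1 → 6.
Latitude square 4; −1 → 3.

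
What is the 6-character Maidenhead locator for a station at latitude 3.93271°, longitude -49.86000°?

Shift to the Maidenhead origin (180°W, 90°S): lon 130.1400, lat 93.9327.
Field (20°×10°, letters A–R): 130.1400/20 → 6 → G, 93.9327/10 → 9 → J; chars GJ.
Square (2°×1°, digits 0–9): 10.1400/2 → 5, 3.9327/1 → 3; chars 53.
Subsquare (5′×2.5′, letters a–x): 0.1400/0.0833333 → 1 → b, 0.9327/0.0416667 → 22 → w; chars bw.

GJ53bw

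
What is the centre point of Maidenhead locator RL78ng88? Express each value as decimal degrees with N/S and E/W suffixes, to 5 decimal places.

28.28542° N, 175.15417° E

Field R=17, L=11: +17·20° lon, +11·10° lat → SW at lon 160°, lat 20°.
Square 7, 8: +7·2° lon, +8·1° lat → SW at lon 174°, lat 28°.
Subsquare n=13, g=6: +13·0.0833333° lon, +6·0.0416667° lat → SW at lon 175.083°, lat 28.25°.
Extended square 8, 8: +8·0.00833333° lon, +8·0.00416667° lat → SW at lon 175.15°, lat 28.2833°.
Cell spans 0.00833333° lon × 0.00416667° lat. Centre is SW corner plus half of each.
latitude 28.28542° N, longitude 175.15417° E.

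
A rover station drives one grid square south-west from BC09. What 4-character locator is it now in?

AC98

Longitude square 0; −1 → -1, wraps to 9, carry into field.
Longitude field B = 1; −1 → 0 = A.
Latitude square 9; −1 → 8.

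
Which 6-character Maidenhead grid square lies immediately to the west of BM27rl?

BM27ql

Longitude subsquare r = 17; −1 → 16 = q.
The latitude characters are unchanged.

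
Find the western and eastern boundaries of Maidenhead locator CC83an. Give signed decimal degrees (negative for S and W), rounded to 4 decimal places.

-124.0000, -123.9167

Field C=2, C=2: +2·20° lon, +2·10° lat → SW at lon -140°, lat -70°.
Square 8, 3: +8·2° lon, +3·1° lat → SW at lon -124°, lat -67°.
Subsquare a=0, n=13: +0·0.0833333° lon, +13·0.0416667° lat → SW at lon -124°, lat -66.4583°.
Cell spans 0.0833333° lon × 0.0416667° lat.
west -124.0000, east -123.9167.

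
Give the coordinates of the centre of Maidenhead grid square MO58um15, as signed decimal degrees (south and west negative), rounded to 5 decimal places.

Field M=12, O=14: +12·20° lon, +14·10° lat → SW at lon 60°, lat 50°.
Square 5, 8: +5·2° lon, +8·1° lat → SW at lon 70°, lat 58°.
Subsquare u=20, m=12: +20·0.0833333° lon, +12·0.0416667° lat → SW at lon 71.6667°, lat 58.5°.
Extended square 1, 5: +1·0.00833333° lon, +5·0.00416667° lat → SW at lon 71.675°, lat 58.5208°.
Cell spans 0.00833333° lon × 0.00416667° lat. Centre is SW corner plus half of each.
latitude 58.52292, longitude 71.67917.

58.52292, 71.67917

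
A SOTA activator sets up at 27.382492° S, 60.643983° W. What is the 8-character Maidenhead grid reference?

Shift to the Maidenhead origin (180°W, 90°S): lon 119.35602, lat 62.61751.
Field: lon ⌊119.35602/20⌋ = 5 → F; lat ⌊62.61751/10⌋ = 6 → G.
Square: lon ⌊19.35602/2⌋ = 9; lat ⌊2.61751/1⌋ = 2.
Subsquare: lon ⌊1.35602/0.0833333⌋ = 16 → q; lat ⌊0.61751/0.0416667⌋ = 14 → o.
Extended square: lon ⌊0.02268/0.00833333⌋ = 2; lat ⌊0.03417/0.00416667⌋ = 8.

FG92qo28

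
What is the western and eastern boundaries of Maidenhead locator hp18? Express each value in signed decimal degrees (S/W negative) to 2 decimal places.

-38.00, -36.00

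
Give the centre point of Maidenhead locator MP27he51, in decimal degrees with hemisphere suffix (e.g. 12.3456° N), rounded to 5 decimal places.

67.17292° N, 64.62917° E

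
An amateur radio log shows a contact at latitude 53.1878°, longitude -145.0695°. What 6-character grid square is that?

BO73le

Add 180° to longitude and 90° to latitude: 34.9305, 143.1878.
Field: 34.9305/20 → 1 → B, 143.1878/10 → 14 → O; chars BO.
Square: 14.9305/2 → 7, 3.1878/1 → 3; chars 73.
Subsquare: 0.9305/0.0833333 → 11 → l, 0.1878/0.0416667 → 4 → e; chars le.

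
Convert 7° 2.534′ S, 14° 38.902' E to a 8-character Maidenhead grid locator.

JI72hw79

Offset from 180°W / 90°S: lon 194.64837°, lat 82.95777°.
Field (20°×10°, letters A–R): 194.64837/20 → 9 → J, 82.95777/10 → 8 → I; chars JI.
Square (2°×1°, digits 0–9): 14.64837/2 → 7, 2.95777/1 → 2; chars 72.
Subsquare (5′×2.5′, letters a–x): 0.64837/0.0833333 → 7 → h, 0.95777/0.0416667 → 22 → w; chars hw.
Extended square (30″×15″, digits 0–9): 0.06503/0.00833333 → 7, 0.04110/0.00416667 → 9; chars 79.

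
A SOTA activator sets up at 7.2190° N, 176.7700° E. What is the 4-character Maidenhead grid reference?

RJ87

Shift to the Maidenhead origin (180°W, 90°S): lon 356.77, lat 97.22.
Field: lon ⌊356.77/20⌋ = 17 → R; lat ⌊97.22/10⌋ = 9 → J.
Square: lon ⌊16.77/2⌋ = 8; lat ⌊7.22/1⌋ = 7.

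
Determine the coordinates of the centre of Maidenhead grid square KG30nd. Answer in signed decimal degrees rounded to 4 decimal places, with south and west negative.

-29.8542, 27.1250

Field K=10, G=6: +10·20° lon, +6·10° lat → SW at lon 20°, lat -30°.
Square 3, 0: +3·2° lon, +0·1° lat → SW at lon 26°, lat -30°.
Subsquare n=13, d=3: +13·0.0833333° lon, +3·0.0416667° lat → SW at lon 27.0833°, lat -29.875°.
Cell spans 0.0833333° lon × 0.0416667° lat. Centre is SW corner plus half of each.
latitude -29.8542, longitude 27.1250.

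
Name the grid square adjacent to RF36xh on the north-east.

Longitude subsquare x = 23; +1 → 24, wraps to 0 = a, carry into square.
Longitude square 3; +1 → 4.
Latitude subsquare h = 7; +1 → 8 = i.

RF46ai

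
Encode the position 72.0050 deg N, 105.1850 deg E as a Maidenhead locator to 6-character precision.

OQ22oa

Shift to the Maidenhead origin (180°W, 90°S): lon 285.1850, lat 162.0050.
Field: 285.1850/20 → 14 → O, 162.0050/10 → 16 → Q; chars OQ.
Square: 5.1850/2 → 2, 2.0050/1 → 2; chars 22.
Subsquare: 1.1850/0.0833333 → 14 → o, 0.0050/0.0416667 → 0 → a; chars oa.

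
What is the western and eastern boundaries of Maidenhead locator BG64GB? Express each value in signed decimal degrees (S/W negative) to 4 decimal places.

Field B=1, G=6: +1·20° lon, +6·10° lat → SW at lon -160°, lat -30°.
Square 6, 4: +6·2° lon, +4·1° lat → SW at lon -148°, lat -26°.
Subsquare g=6, b=1: +6·0.0833333° lon, +1·0.0416667° lat → SW at lon -147.5°, lat -25.9583°.
Cell spans 0.0833333° lon × 0.0416667° lat.
west -147.5000, east -147.4167.

-147.5000, -147.4167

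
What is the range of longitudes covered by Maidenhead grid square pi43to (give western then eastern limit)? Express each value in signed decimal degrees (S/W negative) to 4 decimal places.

129.5833, 129.6667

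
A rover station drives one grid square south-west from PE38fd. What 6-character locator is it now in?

Longitude subsquare f = 5; −1 → 4 = e.
Latitude subsquare d = 3; −1 → 2 = c.

PE38ec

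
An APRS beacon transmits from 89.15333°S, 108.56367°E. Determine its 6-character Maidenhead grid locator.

OA40gu

Offset from 180°W / 90°S: lon 288.5637°, lat 0.8467°.
Field: lon ⌊288.5637/20⌋ = 14 → O; lat ⌊0.8467/10⌋ = 0 → A.
Square: lon ⌊8.5637/2⌋ = 4; lat ⌊0.8467/1⌋ = 0.
Subsquare: lon ⌊0.5637/0.0833333⌋ = 6 → g; lat ⌊0.8467/0.0416667⌋ = 20 → u.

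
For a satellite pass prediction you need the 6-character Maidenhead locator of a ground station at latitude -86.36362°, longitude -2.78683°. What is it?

IA83op

Shift to the Maidenhead origin (180°W, 90°S): lon 177.2132, lat 3.6364.
Field: 177.2132/20 → 8 → I, 3.6364/10 → 0 → A; chars IA.
Square: 17.2132/2 → 8, 3.6364/1 → 3; chars 83.
Subsquare: 1.2132/0.0833333 → 14 → o, 0.6364/0.0416667 → 15 → p; chars op.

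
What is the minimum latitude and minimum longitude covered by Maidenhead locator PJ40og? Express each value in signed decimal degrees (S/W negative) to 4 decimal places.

Field P=15, J=9: +15·20° lon, +9·10° lat → SW at lon 120°, lat 0°.
Square 4, 0: +4·2° lon, +0·1° lat → SW at lon 128°, lat 0°.
Subsquare o=14, g=6: +14·0.0833333° lon, +6·0.0416667° lat → SW at lon 129.167°, lat 0.25°.
latitude 0.2500, longitude 129.1667.

0.2500, 129.1667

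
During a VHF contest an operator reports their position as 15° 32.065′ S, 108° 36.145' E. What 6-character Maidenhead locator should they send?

OH44hl

Add 180° to longitude and 90° to latitude: 288.6024, 74.4656.
Field: 288.6024/20 → 14 → O, 74.4656/10 → 7 → H; chars OH.
Square: 8.6024/2 → 4, 4.4656/1 → 4; chars 44.
Subsquare: 0.6024/0.0833333 → 7 → h, 0.4656/0.0416667 → 11 → l; chars hl.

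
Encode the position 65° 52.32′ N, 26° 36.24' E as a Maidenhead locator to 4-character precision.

KP35

Offset from 180°W / 90°S: lon 206.60°, lat 155.87°.
Field: 206.60/20 → 10 → K, 155.87/10 → 15 → P; chars KP.
Square: 6.60/2 → 3, 5.87/1 → 5; chars 35.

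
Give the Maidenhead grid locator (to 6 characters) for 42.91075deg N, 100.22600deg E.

ON02cv

Add 180° to longitude and 90° to latitude: 280.2260, 132.9108.
Field: 280.2260/20 → 14 → O, 132.9108/10 → 13 → N; chars ON.
Square: 0.2260/2 → 0, 2.9108/1 → 2; chars 02.
Subsquare: 0.2260/0.0833333 → 2 → c, 0.9108/0.0416667 → 21 → v; chars cv.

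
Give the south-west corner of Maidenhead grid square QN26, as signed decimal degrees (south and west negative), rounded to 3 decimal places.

46.000, 144.000

Field Q=16, N=13: +16·20° lon, +13·10° lat → SW at lon 140°, lat 40°.
Square 2, 6: +2·2° lon, +6·1° lat → SW at lon 144°, lat 46°.
latitude 46.000, longitude 144.000.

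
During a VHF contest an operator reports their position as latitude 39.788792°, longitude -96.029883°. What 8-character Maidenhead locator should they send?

Offset from 180°W / 90°S: lon 83.97012°, lat 129.78879°.
Field: 83.97012/20 → 4 → E, 129.78879/10 → 12 → M; chars EM.
Square: 3.97012/2 → 1, 9.78879/1 → 9; chars 19.
Subsquare: 1.97012/0.0833333 → 23 → x, 0.78879/0.0416667 → 18 → s; chars xs.
Extended square: 0.05345/0.00833333 → 6, 0.03879/0.00416667 → 9; chars 69.

EM19xs69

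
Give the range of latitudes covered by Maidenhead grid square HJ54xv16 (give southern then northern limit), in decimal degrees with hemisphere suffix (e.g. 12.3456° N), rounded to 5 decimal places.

4.90000° N, 4.90417° N

Field H=7, J=9: +7·20° lon, +9·10° lat → SW at lon -40°, lat 0°.
Square 5, 4: +5·2° lon, +4·1° lat → SW at lon -30°, lat 4°.
Subsquare x=23, v=21: +23·0.0833333° lon, +21·0.0416667° lat → SW at lon -28.0833°, lat 4.875°.
Extended square 1, 6: +1·0.00833333° lon, +6·0.00416667° lat → SW at lon -28.075°, lat 4.9°.
Cell spans 0.00833333° lon × 0.00416667° lat.
south 4.90000° N, north 4.90417° N.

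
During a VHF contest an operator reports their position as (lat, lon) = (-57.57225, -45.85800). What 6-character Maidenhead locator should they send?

GD72bk

Shift to the Maidenhead origin (180°W, 90°S): lon 134.1420, lat 32.4278.
Field: lon ⌊134.1420/20⌋ = 6 → G; lat ⌊32.4278/10⌋ = 3 → D.
Square: lon ⌊14.1420/2⌋ = 7; lat ⌊2.4278/1⌋ = 2.
Subsquare: lon ⌊0.1420/0.0833333⌋ = 1 → b; lat ⌊0.4278/0.0416667⌋ = 10 → k.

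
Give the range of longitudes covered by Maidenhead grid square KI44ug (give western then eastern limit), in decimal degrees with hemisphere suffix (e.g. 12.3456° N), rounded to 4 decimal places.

Field K=10, I=8: +10·20° lon, +8·10° lat → SW at lon 20°, lat -10°.
Square 4, 4: +4·2° lon, +4·1° lat → SW at lon 28°, lat -6°.
Subsquare u=20, g=6: +20·0.0833333° lon, +6·0.0416667° lat → SW at lon 29.6667°, lat -5.75°.
Cell spans 0.0833333° lon × 0.0416667° lat.
west 29.6667° E, east 29.7500° E.

29.6667° E, 29.7500° E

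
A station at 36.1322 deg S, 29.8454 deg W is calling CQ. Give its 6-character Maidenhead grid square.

HF53bu

Shift to the Maidenhead origin (180°W, 90°S): lon 150.1546, lat 53.8678.
Field: lon ⌊150.1546/20⌋ = 7 → H; lat ⌊53.8678/10⌋ = 5 → F.
Square: lon ⌊10.1546/2⌋ = 5; lat ⌊3.8678/1⌋ = 3.
Subsquare: lon ⌊0.1546/0.0833333⌋ = 1 → b; lat ⌊0.8678/0.0416667⌋ = 20 → u.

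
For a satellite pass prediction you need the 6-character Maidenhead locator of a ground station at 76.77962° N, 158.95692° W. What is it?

Shift to the Maidenhead origin (180°W, 90°S): lon 21.0431, lat 166.7796.
Field: lon ⌊21.0431/20⌋ = 1 → B; lat ⌊166.7796/10⌋ = 16 → Q.
Square: lon ⌊1.0431/2⌋ = 0; lat ⌊6.7796/1⌋ = 6.
Subsquare: lon ⌊1.0431/0.0833333⌋ = 12 → m; lat ⌊0.7796/0.0416667⌋ = 18 → s.

BQ06ms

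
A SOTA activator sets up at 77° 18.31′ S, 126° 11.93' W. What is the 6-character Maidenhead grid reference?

CB62vq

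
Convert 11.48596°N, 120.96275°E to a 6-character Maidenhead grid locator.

Shift to the Maidenhead origin (180°W, 90°S): lon 300.9628, lat 101.4860.
Field: lon ⌊300.9628/20⌋ = 15 → P; lat ⌊101.4860/10⌋ = 10 → K.
Square: lon ⌊0.9628/2⌋ = 0; lat ⌊1.4860/1⌋ = 1.
Subsquare: lon ⌊0.9628/0.0833333⌋ = 11 → l; lat ⌊0.4860/0.0416667⌋ = 11 → l.

PK01ll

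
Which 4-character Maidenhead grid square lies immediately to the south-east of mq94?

NQ03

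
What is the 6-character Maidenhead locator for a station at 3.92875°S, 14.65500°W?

Shift to the Maidenhead origin (180°W, 90°S): lon 165.3450, lat 86.0713.
Field (20°×10°, letters A–R): 165.3450/20 → 8 → I, 86.0713/10 → 8 → I; chars II.
Square (2°×1°, digits 0–9): 5.3450/2 → 2, 6.0713/1 → 6; chars 26.
Subsquare (5′×2.5′, letters a–x): 1.3450/0.0833333 → 16 → q, 0.0713/0.0416667 → 1 → b; chars qb.

II26qb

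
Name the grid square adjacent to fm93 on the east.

GM03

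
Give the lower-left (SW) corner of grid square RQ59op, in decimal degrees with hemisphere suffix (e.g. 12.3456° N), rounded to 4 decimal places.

79.6250° N, 171.1667° E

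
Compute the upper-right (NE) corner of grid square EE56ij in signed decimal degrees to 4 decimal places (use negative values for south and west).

Field E=4, E=4: +4·20° lon, +4·10° lat → SW at lon -100°, lat -50°.
Square 5, 6: +5·2° lon, +6·1° lat → SW at lon -90°, lat -44°.
Subsquare i=8, j=9: +8·0.0833333° lon, +9·0.0416667° lat → SW at lon -89.3333°, lat -43.625°.
Cell spans 0.0833333° lon × 0.0416667° lat. NE corner is SW corner plus one full cell.
latitude -43.5833, longitude -89.2500.

-43.5833, -89.2500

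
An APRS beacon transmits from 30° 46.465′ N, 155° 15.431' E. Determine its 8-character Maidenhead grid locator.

QM70ps05

Shift to the Maidenhead origin (180°W, 90°S): lon 335.25718, lat 120.77442.
Field: 335.25718/20 → 16 → Q, 120.77442/10 → 12 → M; chars QM.
Square: 15.25718/2 → 7, 0.77442/1 → 0; chars 70.
Subsquare: 1.25718/0.0833333 → 15 → p, 0.77442/0.0416667 → 18 → s; chars ps.
Extended square: 0.00718/0.00833333 → 0, 0.02442/0.00416667 → 5; chars 05.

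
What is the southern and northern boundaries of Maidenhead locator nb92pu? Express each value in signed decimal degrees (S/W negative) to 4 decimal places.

-77.1667, -77.1250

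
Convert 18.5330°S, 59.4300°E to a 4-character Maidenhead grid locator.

LH91

Offset from 180°W / 90°S: lon 239.43°, lat 71.47°.
Field (20°×10°, letters A–R): lon ⌊239.43/20⌋ = 11 → L; lat ⌊71.47/10⌋ = 7 → H.
Square (2°×1°, digits 0–9): lon ⌊19.43/2⌋ = 9; lat ⌊1.47/1⌋ = 1.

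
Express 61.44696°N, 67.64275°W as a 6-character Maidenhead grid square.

Add 180° to longitude and 90° to latitude: 112.3572, 151.4470.
Field: lon ⌊112.3572/20⌋ = 5 → F; lat ⌊151.4470/10⌋ = 15 → P.
Square: lon ⌊12.3572/2⌋ = 6; lat ⌊1.4470/1⌋ = 1.
Subsquare: lon ⌊0.3572/0.0833333⌋ = 4 → e; lat ⌊0.4470/0.0416667⌋ = 10 → k.

FP61ek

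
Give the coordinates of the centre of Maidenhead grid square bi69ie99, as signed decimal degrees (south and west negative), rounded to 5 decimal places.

-0.79375, -147.25417

Field B=1, I=8: +1·20° lon, +8·10° lat → SW at lon -160°, lat -10°.
Square 6, 9: +6·2° lon, +9·1° lat → SW at lon -148°, lat -1°.
Subsquare i=8, e=4: +8·0.0833333° lon, +4·0.0416667° lat → SW at lon -147.333°, lat -0.833333°.
Extended square 9, 9: +9·0.00833333° lon, +9·0.00416667° lat → SW at lon -147.258°, lat -0.795833°.
Cell spans 0.00833333° lon × 0.00416667° lat. Centre is SW corner plus half of each.
latitude -0.79375, longitude -147.25417.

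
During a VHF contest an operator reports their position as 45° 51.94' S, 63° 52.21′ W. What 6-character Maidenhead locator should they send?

FE84bd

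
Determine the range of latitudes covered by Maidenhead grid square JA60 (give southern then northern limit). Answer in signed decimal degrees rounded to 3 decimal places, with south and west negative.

-90.000, -89.000

Field J=9, A=0: +9·20° lon, +0·10° lat → SW at lon 0°, lat -90°.
Square 6, 0: +6·2° lon, +0·1° lat → SW at lon 12°, lat -90°.
Cell spans 2° lon × 1° lat.
south -90.000, north -89.000.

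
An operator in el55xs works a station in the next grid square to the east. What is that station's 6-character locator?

EL65as

Longitude subsquare x = 23; +1 → 24, wraps to 0 = a, carry into square.
Longitude square 5; +1 → 6.
The latitude characters are unchanged.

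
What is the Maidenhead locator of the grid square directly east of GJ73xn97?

GJ83an07

Longitude extended square 9; +1 → 10, wraps to 0, carry into subsquare.
Longitude subsquare x = 23; +1 → 24, wraps to 0 = a, carry into square.
Longitude square 7; +1 → 8.
The latitude characters are unchanged.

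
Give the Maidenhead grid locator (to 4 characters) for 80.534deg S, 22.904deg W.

HA89

Shift to the Maidenhead origin (180°W, 90°S): lon 157.10, lat 9.47.
Field (20°×10°, letters A–R): 157.10/20 → 7 → H, 9.47/10 → 0 → A; chars HA.
Square (2°×1°, digits 0–9): 17.10/2 → 8, 9.47/1 → 9; chars 89.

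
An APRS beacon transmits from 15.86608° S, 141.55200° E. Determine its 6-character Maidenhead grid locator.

QH04sd

Offset from 180°W / 90°S: lon 321.5520°, lat 74.1339°.
Field: 321.5520/20 → 16 → Q, 74.1339/10 → 7 → H; chars QH.
Square: 1.5520/2 → 0, 4.1339/1 → 4; chars 04.
Subsquare: 1.5520/0.0833333 → 18 → s, 0.1339/0.0416667 → 3 → d; chars sd.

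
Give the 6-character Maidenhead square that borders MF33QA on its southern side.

MF32qx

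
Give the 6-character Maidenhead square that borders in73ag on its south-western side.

IN63xf

Longitude subsquare a = 0; −1 → -1, wraps to 23 = x, carry into square.
Longitude square 7; −1 → 6.
Latitude subsquare g = 6; −1 → 5 = f.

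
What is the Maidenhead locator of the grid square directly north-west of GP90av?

GP80xw

Longitude subsquare a = 0; −1 → -1, wraps to 23 = x, carry into square.
Longitude square 9; −1 → 8.
Latitude subsquare v = 21; +1 → 22 = w.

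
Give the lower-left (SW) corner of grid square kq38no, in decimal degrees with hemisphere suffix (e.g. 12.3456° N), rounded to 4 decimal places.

78.5833° N, 27.0833° E

Field K=10, Q=16: +10·20° lon, +16·10° lat → SW at lon 20°, lat 70°.
Square 3, 8: +3·2° lon, +8·1° lat → SW at lon 26°, lat 78°.
Subsquare n=13, o=14: +13·0.0833333° lon, +14·0.0416667° lat → SW at lon 27.0833°, lat 78.5833°.
latitude 78.5833° N, longitude 27.0833° E.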